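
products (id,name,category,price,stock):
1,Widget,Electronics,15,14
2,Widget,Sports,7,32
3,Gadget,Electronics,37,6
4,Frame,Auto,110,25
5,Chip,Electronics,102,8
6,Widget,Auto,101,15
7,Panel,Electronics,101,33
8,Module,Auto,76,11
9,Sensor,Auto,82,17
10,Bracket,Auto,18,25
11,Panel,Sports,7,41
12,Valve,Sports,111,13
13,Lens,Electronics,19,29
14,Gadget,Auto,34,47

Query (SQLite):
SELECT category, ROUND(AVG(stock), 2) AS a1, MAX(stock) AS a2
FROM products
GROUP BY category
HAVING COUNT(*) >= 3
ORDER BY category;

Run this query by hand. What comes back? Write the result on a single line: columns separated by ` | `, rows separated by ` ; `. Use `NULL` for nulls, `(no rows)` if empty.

Auto | 23.33 | 47 ; Electronics | 18 | 33 ; Sports | 28.67 | 41

Group products by category.
Per group compute: ROUND(AVG(stock), 2), MAX(stock).
HAVING: drop groups with fewer than 3 rows.
  Auto: ids {4, 6, 8, 9, 10, 14} → ROUND(AVG(stock), 2)=23.33, MAX(stock)=47
  Electronics: ids {1, 3, 5, 7, 13} → ROUND(AVG(stock), 2)=18, MAX(stock)=33
  Sports: ids {2, 11, 12} → ROUND(AVG(stock), 2)=28.67, MAX(stock)=41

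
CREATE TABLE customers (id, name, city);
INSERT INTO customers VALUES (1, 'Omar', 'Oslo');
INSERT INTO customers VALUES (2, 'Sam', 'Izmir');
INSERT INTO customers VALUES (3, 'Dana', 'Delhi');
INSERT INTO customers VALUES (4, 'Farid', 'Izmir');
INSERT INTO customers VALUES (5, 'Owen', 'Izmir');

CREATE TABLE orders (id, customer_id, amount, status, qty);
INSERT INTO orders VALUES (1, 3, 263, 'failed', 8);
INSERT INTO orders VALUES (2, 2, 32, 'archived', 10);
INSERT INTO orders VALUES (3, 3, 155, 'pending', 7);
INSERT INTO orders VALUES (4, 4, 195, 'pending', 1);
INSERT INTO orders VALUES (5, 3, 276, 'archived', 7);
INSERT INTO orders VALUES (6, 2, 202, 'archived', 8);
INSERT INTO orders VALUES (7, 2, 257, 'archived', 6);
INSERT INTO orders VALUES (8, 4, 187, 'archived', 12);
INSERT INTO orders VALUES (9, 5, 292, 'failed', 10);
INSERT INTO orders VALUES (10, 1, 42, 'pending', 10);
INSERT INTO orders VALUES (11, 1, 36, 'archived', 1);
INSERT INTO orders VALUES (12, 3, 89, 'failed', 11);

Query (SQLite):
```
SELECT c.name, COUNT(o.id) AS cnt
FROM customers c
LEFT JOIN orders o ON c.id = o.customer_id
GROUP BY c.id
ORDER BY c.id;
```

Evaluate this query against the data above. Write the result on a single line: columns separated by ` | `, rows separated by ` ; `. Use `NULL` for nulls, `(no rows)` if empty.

Omar | 2 ; Sam | 3 ; Dana | 4 ; Farid | 2 ; Owen | 1

LEFT JOIN keeps every customers row; unmatched ones get NULL for orders columns.
Group by customers.id and compute COUNT(o.id). COUNT(col) of an all-NULL group is 0.
  1: ids {10, 11} → COUNT(o.id)=2
  2: ids {2, 6, 7} → COUNT(o.id)=3
  3: ids {1, 3, 5, 12} → COUNT(o.id)=4
  4: ids {4, 8} → COUNT(o.id)=2
  5: ids {9} → COUNT(o.id)=1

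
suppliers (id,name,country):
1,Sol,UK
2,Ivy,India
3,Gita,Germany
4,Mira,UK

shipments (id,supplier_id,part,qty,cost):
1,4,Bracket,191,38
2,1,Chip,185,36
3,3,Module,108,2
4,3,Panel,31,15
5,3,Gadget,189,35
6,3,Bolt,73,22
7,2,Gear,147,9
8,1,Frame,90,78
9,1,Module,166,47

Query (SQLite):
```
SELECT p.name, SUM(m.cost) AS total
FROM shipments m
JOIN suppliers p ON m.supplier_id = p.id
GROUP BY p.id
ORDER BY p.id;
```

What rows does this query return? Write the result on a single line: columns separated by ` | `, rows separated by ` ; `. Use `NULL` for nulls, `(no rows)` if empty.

Sol | 161 ; Ivy | 9 ; Gita | 74 ; Mira | 38

Join each shipments row to its suppliers via supplier_id.
Group joined rows by suppliers.id; compute SUM(m.cost) per group.
  1: ids {2, 8, 9} → SUM(m.cost)=161
  2: ids {7} → SUM(m.cost)=9
  3: ids {3, 4, 5, 6} → SUM(m.cost)=74
  4: ids {1} → SUM(m.cost)=38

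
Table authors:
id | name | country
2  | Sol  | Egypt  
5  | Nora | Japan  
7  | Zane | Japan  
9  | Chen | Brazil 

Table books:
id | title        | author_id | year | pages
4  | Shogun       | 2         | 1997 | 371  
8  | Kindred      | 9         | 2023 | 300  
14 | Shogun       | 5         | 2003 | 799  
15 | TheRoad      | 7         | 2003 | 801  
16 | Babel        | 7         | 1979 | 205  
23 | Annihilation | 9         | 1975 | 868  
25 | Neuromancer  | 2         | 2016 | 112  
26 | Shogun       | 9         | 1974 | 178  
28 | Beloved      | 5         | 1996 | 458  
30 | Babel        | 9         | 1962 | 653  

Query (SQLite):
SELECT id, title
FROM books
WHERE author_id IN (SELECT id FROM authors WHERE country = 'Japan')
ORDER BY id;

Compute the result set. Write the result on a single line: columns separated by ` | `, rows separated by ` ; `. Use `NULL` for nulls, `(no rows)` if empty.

14 | Shogun ; 15 | TheRoad ; 16 | Babel ; 28 | Beloved

Inner query: authors.id where country = 'Japan'.
Outer: keep books rows whose author_id is in that set.
Inner query → {5, 7}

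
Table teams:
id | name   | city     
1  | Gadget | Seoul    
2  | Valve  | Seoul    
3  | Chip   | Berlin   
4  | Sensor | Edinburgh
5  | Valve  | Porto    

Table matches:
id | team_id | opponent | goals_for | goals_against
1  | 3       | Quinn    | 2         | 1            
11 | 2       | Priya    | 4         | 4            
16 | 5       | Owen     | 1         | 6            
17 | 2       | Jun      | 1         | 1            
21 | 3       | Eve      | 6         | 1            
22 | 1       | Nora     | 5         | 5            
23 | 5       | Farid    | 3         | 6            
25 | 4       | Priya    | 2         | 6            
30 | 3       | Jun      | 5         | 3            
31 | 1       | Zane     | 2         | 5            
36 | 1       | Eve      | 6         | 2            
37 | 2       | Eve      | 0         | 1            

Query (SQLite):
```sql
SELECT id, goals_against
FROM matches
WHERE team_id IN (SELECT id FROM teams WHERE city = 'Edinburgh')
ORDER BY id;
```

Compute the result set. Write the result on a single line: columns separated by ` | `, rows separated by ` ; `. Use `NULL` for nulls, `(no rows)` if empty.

Inner query: teams.id where city = 'Edinburgh'.
Outer: keep matches rows whose team_id is in that set.
Inner query → {4}

25 | 6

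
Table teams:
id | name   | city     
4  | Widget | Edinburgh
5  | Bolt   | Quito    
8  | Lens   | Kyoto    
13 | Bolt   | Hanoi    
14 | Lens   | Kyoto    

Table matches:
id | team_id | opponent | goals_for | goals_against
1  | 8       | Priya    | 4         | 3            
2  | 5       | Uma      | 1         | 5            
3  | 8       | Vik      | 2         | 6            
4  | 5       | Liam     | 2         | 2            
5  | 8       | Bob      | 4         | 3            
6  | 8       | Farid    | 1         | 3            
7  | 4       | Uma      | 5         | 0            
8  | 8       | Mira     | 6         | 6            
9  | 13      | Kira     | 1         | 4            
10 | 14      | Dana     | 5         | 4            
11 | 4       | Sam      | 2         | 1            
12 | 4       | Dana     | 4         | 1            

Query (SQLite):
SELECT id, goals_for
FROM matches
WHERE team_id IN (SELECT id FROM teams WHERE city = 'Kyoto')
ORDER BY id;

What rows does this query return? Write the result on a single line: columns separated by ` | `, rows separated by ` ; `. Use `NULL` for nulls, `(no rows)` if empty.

Inner query: teams.id where city = 'Kyoto'.
Outer: keep matches rows whose team_id is in that set.
Inner query → {8, 14}

1 | 4 ; 3 | 2 ; 5 | 4 ; 6 | 1 ; 8 | 6 ; 10 | 5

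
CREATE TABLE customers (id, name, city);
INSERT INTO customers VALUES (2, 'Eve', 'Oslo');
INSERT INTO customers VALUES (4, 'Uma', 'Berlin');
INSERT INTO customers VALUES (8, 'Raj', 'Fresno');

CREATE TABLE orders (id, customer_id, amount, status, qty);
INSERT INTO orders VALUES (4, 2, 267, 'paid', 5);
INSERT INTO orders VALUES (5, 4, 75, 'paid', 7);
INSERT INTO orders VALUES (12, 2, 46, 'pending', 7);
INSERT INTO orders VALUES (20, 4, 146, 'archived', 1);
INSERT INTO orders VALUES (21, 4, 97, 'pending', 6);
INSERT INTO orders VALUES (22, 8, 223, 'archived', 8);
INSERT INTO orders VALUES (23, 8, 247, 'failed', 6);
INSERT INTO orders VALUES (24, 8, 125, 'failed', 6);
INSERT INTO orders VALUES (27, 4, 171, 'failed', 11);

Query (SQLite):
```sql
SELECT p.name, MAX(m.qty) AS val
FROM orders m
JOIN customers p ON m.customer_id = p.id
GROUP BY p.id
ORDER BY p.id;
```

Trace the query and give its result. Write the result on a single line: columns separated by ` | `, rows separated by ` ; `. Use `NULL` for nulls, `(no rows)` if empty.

Eve | 7 ; Uma | 11 ; Raj | 8

Join each orders row to its customers via customer_id.
Group joined rows by customers.id; compute MAX(m.qty) per group.
  2: ids {4, 12} → MAX(m.qty)=7
  4: ids {5, 20, 21, 27} → MAX(m.qty)=11
  8: ids {22, 23, 24} → MAX(m.qty)=8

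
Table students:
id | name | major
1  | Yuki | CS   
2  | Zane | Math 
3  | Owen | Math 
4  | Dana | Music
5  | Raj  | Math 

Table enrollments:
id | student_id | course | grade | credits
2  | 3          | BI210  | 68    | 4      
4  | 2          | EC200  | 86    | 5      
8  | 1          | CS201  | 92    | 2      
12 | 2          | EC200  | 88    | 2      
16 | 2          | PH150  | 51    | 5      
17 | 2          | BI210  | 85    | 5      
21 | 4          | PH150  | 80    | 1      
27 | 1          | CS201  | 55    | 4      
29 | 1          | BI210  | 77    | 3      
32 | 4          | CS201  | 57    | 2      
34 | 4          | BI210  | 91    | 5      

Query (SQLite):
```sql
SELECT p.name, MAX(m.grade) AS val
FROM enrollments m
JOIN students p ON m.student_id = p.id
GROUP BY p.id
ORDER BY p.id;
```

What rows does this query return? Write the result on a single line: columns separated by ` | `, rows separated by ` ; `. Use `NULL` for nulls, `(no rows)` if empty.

Yuki | 92 ; Zane | 88 ; Owen | 68 ; Dana | 91

Join each enrollments row to its students via student_id.
Group joined rows by students.id; compute MAX(m.grade) per group.
  1: ids {8, 27, 29} → MAX(m.grade)=92
  2: ids {4, 12, 16, 17} → MAX(m.grade)=88
  3: ids {2} → MAX(m.grade)=68
  4: ids {21, 32, 34} → MAX(m.grade)=91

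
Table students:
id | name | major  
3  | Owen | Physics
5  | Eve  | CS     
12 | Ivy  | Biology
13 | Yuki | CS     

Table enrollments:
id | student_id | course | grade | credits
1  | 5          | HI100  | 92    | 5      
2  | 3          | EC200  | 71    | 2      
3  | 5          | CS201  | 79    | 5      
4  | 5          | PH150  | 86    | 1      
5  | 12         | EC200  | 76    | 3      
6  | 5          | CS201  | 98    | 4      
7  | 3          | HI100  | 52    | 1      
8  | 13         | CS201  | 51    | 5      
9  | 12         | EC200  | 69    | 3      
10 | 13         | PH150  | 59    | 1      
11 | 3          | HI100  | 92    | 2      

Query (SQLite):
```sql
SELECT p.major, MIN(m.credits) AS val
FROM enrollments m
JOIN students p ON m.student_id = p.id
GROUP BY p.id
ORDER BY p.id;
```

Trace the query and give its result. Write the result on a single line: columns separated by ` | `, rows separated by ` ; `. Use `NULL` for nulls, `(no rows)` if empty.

Physics | 1 ; CS | 1 ; Biology | 3 ; CS | 1

Join each enrollments row to its students via student_id.
Group joined rows by students.id; compute MIN(m.credits) per group.
  3: ids {2, 7, 11} → MIN(m.credits)=1
  5: ids {1, 3, 4, 6} → MIN(m.credits)=1
  12: ids {5, 9} → MIN(m.credits)=3
  13: ids {8, 10} → MIN(m.credits)=1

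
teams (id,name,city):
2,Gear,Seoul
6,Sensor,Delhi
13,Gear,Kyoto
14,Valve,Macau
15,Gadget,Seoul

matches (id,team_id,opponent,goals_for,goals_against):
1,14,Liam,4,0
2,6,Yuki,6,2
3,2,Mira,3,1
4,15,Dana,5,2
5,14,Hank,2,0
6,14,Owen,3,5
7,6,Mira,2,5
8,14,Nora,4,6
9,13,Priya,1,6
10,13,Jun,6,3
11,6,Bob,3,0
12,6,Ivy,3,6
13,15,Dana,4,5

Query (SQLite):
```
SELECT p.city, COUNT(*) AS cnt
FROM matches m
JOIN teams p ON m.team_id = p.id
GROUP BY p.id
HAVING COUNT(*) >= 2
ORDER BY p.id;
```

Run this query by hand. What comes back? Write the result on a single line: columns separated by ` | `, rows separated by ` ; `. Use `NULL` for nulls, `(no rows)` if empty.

Join each matches row to its teams via team_id.
Group joined rows by teams.id; compute COUNT(*) per group.
HAVING: keep groups with count ≥ 2.
  2: ids {3} → COUNT(*)=1
  6: ids {2, 7, 11, 12} → COUNT(*)=4
  13: ids {9, 10} → COUNT(*)=2
  14: ids {1, 5, 6, 8} → COUNT(*)=4
  15: ids {4, 13} → COUNT(*)=2

Delhi | 4 ; Kyoto | 2 ; Macau | 4 ; Seoul | 2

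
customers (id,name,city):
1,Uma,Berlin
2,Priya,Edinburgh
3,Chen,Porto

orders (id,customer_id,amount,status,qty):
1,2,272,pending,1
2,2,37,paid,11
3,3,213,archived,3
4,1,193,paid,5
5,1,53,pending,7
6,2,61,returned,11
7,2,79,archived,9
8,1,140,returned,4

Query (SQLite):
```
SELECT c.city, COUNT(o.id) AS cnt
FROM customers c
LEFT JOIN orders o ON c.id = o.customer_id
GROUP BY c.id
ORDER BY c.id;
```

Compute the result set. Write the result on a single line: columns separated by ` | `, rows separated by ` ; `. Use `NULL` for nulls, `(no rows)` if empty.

Berlin | 3 ; Edinburgh | 4 ; Porto | 1

LEFT JOIN keeps every customers row; unmatched ones get NULL for orders columns.
Group by customers.id and compute COUNT(o.id). COUNT(col) of an all-NULL group is 0.
  1: ids {4, 5, 8} → COUNT(o.id)=3
  2: ids {1, 2, 6, 7} → COUNT(o.id)=4
  3: ids {3} → COUNT(o.id)=1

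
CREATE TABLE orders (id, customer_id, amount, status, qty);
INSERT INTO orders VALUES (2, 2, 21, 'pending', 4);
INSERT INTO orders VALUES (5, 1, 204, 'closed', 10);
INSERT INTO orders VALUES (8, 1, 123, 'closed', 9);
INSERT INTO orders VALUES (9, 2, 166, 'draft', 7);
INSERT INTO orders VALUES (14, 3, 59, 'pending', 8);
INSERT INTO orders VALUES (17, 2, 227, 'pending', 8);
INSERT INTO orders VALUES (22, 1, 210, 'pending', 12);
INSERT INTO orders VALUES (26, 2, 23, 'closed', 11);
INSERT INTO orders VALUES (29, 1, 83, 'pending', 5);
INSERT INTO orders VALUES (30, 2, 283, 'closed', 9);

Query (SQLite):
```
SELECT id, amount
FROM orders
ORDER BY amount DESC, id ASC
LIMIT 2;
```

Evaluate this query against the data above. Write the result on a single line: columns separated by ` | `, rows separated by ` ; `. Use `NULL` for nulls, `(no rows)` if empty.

Sort by amount desc, tiebreak id asc: (283, id=30), (227, id=17), (210, id=22), (204, id=5), (166, id=9) …. Take first 2.

30 | 283 ; 17 | 227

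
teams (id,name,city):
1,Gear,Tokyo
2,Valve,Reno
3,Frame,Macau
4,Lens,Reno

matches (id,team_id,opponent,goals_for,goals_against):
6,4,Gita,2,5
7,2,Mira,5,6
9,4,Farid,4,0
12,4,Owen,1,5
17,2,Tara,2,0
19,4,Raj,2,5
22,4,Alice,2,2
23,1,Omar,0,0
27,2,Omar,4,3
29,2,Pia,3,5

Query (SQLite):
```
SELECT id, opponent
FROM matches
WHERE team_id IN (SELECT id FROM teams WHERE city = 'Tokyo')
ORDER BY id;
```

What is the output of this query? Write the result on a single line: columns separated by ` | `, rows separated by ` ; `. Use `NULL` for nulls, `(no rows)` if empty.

Inner query: teams.id where city = 'Tokyo'.
Outer: keep matches rows whose team_id is in that set.
Inner query → {1}

23 | Omar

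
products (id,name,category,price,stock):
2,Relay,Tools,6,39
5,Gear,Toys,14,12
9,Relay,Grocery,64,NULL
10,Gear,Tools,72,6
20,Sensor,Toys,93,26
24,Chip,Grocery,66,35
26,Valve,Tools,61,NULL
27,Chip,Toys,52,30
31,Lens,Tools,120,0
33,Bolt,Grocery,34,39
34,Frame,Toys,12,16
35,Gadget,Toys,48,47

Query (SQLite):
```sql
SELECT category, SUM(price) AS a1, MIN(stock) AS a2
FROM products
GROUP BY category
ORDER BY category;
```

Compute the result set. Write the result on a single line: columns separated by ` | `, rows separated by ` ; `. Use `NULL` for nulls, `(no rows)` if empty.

Grocery | 164 | 35 ; Tools | 259 | 0 ; Toys | 219 | 12

Group products by category.
Per group compute: SUM(price), MIN(stock).
  Grocery: ids {9, 24, 33} → SUM(price)=164, MIN(stock)=35
  Tools: ids {2, 10, 26, 31} → SUM(price)=259, MIN(stock)=0
  Toys: ids {5, 20, 27, 34, 35} → SUM(price)=219, MIN(stock)=12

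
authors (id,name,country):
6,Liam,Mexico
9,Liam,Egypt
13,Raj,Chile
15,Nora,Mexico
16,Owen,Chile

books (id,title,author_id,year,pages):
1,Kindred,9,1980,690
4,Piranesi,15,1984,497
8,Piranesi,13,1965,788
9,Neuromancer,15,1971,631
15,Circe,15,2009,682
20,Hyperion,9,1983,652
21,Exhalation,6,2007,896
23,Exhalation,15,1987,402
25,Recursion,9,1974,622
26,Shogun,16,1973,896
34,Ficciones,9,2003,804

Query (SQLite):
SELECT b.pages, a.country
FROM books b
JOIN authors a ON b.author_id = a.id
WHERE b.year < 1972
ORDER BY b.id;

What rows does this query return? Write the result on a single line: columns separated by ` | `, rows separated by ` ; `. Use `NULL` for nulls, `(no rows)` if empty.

788 | Chile ; 631 | Mexico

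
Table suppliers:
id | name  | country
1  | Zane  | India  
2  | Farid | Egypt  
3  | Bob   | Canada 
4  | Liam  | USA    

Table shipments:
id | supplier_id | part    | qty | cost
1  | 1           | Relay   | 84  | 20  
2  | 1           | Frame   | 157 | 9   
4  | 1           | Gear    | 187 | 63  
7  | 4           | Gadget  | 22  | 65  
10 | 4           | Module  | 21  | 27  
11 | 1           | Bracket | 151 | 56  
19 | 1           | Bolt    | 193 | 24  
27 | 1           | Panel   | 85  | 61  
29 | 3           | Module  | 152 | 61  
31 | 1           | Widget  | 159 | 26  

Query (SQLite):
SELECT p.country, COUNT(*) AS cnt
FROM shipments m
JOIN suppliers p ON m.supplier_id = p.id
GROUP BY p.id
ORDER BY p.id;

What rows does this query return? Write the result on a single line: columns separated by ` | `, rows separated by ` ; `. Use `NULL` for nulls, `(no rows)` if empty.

Join each shipments row to its suppliers via supplier_id.
Group joined rows by suppliers.id; compute COUNT(*) per group.
  1: ids {1, 2, 4, 11, 19, 27, 31} → COUNT(*)=7
  3: ids {29} → COUNT(*)=1
  4: ids {7, 10} → COUNT(*)=2

India | 7 ; Canada | 1 ; USA | 2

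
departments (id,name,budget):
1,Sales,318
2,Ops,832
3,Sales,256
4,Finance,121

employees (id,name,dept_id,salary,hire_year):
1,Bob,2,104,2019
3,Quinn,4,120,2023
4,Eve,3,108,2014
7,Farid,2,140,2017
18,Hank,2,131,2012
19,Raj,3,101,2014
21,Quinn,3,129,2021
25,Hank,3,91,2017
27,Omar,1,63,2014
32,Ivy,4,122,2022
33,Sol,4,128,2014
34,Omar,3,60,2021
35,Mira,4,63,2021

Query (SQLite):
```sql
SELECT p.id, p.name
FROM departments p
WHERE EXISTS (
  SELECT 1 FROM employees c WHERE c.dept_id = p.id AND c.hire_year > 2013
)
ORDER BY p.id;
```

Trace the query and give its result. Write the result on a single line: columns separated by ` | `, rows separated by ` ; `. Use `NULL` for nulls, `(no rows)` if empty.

For each departments row, check whether any employees with matching dept_id has hire_year > 2013.
Keep rows where that is true.

1 | Sales ; 2 | Ops ; 3 | Sales ; 4 | Finance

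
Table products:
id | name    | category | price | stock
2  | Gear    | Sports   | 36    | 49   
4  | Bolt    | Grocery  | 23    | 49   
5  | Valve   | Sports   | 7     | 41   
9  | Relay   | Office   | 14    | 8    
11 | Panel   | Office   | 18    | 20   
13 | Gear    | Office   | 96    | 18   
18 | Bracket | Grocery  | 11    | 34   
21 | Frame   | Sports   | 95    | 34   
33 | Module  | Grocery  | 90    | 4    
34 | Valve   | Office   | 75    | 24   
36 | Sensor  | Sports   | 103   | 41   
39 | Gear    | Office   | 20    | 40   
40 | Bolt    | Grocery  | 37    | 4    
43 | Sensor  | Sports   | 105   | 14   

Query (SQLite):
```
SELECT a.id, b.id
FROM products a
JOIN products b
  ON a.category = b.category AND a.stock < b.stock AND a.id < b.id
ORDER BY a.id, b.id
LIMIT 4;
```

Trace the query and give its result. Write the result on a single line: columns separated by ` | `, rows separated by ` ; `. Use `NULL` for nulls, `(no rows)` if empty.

9 | 11 ; 9 | 13 ; 9 | 34 ; 9 | 39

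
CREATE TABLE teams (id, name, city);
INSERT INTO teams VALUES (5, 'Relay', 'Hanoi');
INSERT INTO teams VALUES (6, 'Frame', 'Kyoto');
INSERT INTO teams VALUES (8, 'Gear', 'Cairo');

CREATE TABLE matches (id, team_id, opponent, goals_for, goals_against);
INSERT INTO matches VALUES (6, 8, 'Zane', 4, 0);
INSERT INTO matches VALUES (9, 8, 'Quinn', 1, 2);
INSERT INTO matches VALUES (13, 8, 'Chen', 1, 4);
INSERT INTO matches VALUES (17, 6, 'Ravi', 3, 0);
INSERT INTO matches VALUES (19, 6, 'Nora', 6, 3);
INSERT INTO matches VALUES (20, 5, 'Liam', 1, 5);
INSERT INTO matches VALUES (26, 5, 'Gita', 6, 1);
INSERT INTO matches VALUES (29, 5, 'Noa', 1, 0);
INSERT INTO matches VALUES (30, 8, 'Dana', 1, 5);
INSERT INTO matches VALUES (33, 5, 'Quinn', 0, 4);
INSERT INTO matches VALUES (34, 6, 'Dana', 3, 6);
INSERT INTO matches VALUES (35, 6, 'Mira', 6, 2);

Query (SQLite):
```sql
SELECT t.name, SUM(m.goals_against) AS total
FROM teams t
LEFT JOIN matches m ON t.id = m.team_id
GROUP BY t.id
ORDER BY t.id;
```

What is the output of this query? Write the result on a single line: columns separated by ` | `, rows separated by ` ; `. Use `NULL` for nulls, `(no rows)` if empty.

LEFT JOIN keeps every teams row; unmatched ones get NULL for matches columns.
Group by teams.id and compute SUM(m.goals_against). SUM over an all-NULL group is NULL.
  5: ids {20, 26, 29, 33} → SUM(m.goals_against)=10
  6: ids {17, 19, 34, 35} → SUM(m.goals_against)=11
  8: ids {6, 9, 13, 30} → SUM(m.goals_against)=11

Relay | 10 ; Frame | 11 ; Gear | 11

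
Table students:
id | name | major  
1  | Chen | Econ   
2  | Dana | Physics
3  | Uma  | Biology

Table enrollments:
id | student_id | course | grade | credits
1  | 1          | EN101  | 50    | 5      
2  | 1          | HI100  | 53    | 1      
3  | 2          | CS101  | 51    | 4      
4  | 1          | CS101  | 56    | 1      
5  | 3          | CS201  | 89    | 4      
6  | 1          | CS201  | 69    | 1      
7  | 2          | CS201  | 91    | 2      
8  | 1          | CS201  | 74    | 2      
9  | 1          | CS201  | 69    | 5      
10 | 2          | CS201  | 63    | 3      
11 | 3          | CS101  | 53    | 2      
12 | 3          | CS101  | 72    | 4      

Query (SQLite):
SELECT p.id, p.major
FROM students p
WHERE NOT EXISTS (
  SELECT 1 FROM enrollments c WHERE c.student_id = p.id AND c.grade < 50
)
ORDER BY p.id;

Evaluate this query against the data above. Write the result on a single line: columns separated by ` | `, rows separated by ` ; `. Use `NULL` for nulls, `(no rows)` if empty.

1 | Econ ; 2 | Physics ; 3 | Biology

For each students row, check whether any enrollments with matching student_id has grade < 50.
Keep rows where that is false.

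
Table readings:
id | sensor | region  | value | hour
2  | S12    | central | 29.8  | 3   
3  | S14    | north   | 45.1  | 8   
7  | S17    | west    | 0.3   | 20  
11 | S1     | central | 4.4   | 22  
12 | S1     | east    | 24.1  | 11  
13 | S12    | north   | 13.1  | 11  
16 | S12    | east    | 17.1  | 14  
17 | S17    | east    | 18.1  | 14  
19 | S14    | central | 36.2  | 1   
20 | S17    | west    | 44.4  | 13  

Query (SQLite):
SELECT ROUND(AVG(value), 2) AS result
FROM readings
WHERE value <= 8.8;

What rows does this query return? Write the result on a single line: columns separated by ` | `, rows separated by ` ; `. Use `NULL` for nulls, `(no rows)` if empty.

2.35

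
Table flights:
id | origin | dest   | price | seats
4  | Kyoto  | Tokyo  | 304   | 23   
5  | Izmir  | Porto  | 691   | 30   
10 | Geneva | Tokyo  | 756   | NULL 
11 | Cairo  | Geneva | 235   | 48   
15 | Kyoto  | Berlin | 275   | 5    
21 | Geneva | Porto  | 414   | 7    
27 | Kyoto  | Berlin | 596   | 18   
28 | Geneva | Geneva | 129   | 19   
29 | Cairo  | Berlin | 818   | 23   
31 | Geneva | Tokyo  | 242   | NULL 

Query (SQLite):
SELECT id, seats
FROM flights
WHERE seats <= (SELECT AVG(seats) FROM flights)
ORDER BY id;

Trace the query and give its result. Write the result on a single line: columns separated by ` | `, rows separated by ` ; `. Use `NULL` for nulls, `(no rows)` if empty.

15 | 5 ; 21 | 7 ; 27 | 18 ; 28 | 19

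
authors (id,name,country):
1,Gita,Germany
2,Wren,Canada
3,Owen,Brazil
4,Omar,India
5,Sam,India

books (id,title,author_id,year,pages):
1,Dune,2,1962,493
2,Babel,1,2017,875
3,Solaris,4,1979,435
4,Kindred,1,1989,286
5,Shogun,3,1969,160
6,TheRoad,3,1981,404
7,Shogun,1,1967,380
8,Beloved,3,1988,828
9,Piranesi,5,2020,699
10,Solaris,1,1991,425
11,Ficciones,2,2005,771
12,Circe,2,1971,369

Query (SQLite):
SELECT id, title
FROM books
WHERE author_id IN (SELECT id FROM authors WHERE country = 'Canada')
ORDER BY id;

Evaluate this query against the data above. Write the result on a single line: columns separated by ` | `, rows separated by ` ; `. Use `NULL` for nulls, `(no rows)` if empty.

1 | Dune ; 11 | Ficciones ; 12 | Circe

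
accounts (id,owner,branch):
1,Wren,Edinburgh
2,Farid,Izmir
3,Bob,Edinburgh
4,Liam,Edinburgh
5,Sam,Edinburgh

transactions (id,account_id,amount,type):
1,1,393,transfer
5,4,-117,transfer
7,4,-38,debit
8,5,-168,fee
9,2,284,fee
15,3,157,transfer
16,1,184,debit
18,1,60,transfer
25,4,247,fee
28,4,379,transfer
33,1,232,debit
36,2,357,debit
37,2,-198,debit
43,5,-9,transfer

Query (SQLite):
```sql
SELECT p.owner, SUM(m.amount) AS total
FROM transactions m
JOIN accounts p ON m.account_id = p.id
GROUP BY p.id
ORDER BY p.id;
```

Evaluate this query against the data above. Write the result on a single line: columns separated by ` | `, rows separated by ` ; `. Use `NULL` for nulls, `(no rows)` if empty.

Join each transactions row to its accounts via account_id.
Group joined rows by accounts.id; compute SUM(m.amount) per group.
  1: ids {1, 16, 18, 33} → SUM(m.amount)=869
  2: ids {9, 36, 37} → SUM(m.amount)=443
  3: ids {15} → SUM(m.amount)=157
  4: ids {5, 7, 25, 28} → SUM(m.amount)=471
  5: ids {8, 43} → SUM(m.amount)=-177

Wren | 869 ; Farid | 443 ; Bob | 157 ; Liam | 471 ; Sam | -177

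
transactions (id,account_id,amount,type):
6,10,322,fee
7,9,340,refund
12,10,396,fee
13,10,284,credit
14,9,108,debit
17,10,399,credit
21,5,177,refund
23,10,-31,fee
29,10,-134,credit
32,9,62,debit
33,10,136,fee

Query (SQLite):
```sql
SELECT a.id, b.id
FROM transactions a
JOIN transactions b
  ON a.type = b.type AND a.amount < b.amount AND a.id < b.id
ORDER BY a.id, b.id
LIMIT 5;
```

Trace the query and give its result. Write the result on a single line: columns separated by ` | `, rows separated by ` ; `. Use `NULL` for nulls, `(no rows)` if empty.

Pairs (a,b) with same type, a.amount < b.amount, a.id < b.id.
type groups: credit:{13,17,29} debit:{14,32} fee:{6,12,23,33} refund:{7,21}
Ordered by (a.id, b.id); first 5.

6 | 12 ; 13 | 17 ; 23 | 33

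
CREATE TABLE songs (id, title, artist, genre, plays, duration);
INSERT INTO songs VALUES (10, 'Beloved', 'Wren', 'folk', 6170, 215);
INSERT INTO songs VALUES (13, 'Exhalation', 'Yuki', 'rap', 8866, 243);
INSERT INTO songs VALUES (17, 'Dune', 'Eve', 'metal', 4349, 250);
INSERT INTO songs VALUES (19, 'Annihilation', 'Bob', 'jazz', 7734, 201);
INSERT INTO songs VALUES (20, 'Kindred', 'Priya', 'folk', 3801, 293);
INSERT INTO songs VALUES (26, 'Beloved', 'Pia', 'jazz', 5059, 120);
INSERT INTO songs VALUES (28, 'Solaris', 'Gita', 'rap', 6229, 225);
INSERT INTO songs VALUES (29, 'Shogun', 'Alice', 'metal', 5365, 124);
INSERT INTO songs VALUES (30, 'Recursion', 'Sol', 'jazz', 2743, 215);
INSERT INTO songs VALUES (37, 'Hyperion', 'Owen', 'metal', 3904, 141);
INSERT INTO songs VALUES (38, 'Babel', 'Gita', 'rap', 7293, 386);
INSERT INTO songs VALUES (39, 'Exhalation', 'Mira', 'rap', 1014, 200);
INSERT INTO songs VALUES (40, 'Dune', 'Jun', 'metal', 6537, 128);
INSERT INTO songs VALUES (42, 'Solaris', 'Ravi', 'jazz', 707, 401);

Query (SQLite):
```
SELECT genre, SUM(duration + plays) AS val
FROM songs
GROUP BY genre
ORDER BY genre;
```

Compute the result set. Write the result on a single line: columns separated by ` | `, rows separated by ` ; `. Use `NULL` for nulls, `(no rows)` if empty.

For each row compute duration + plays.
Group by genre; take SUM of the expression per group.
  folk: ids {10, 20} → SUM(duration + plays)=10479
  jazz: ids {19, 26, 30, 42} → SUM(duration + plays)=17180
  metal: ids {17, 29, 37, 40} → SUM(duration + plays)=20798
  rap: ids {13, 28, 38, 39} → SUM(duration + plays)=24456

folk | 10479 ; jazz | 17180 ; metal | 20798 ; rap | 24456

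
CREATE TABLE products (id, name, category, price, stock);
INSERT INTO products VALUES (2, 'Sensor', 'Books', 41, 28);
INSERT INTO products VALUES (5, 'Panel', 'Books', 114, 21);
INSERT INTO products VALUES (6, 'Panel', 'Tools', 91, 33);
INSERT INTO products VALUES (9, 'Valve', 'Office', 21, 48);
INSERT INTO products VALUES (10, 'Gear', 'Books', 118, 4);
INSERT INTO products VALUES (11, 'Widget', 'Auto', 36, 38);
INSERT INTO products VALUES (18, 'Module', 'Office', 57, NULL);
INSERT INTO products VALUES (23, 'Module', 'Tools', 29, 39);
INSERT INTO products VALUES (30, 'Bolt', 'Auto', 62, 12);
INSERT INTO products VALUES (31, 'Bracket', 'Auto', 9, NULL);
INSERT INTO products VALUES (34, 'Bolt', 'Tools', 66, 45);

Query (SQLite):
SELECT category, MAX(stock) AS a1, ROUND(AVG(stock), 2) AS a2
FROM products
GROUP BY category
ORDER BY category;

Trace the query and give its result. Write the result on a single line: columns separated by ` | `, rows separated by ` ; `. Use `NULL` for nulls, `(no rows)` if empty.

Auto | 38 | 25 ; Books | 28 | 17.67 ; Office | 48 | 48 ; Tools | 45 | 39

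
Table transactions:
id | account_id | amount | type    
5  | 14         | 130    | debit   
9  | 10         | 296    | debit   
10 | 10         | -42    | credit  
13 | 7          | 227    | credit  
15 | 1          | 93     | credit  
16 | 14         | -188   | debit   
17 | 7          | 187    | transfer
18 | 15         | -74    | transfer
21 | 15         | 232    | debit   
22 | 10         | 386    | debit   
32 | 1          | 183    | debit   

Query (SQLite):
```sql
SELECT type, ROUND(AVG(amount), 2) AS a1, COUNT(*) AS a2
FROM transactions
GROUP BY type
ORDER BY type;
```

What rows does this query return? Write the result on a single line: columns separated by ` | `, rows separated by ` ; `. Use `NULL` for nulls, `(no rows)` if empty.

credit | 92.67 | 3 ; debit | 173.17 | 6 ; transfer | 56.5 | 2

Group transactions by type.
Per group compute: ROUND(AVG(amount), 2), COUNT(*).
  credit: ids {10, 13, 15} → ROUND(AVG(amount), 2)=92.67, COUNT(*)=3
  debit: ids {5, 9, 16, 21, 22, 32} → ROUND(AVG(amount), 2)=173.17, COUNT(*)=6
  transfer: ids {17, 18} → ROUND(AVG(amount), 2)=56.5, COUNT(*)=2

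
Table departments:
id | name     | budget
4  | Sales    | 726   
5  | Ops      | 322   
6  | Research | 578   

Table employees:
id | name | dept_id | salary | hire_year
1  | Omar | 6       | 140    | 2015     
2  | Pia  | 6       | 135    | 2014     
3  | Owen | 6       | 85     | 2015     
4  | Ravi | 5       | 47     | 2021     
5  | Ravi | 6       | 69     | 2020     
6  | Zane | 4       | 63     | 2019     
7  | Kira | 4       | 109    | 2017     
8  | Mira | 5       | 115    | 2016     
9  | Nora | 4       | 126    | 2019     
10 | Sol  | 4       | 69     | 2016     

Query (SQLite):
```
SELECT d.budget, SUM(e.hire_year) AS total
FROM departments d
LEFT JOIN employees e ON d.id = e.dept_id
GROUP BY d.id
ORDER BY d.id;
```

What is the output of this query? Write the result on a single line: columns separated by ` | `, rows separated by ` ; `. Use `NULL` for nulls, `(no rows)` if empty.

726 | 8071 ; 322 | 4037 ; 578 | 8064

LEFT JOIN keeps every departments row; unmatched ones get NULL for employees columns.
Group by departments.id and compute SUM(e.hire_year). SUM over an all-NULL group is NULL.
  4: ids {6, 7, 9, 10} → SUM(e.hire_year)=8071
  5: ids {4, 8} → SUM(e.hire_year)=4037
  6: ids {1, 2, 3, 5} → SUM(e.hire_year)=8064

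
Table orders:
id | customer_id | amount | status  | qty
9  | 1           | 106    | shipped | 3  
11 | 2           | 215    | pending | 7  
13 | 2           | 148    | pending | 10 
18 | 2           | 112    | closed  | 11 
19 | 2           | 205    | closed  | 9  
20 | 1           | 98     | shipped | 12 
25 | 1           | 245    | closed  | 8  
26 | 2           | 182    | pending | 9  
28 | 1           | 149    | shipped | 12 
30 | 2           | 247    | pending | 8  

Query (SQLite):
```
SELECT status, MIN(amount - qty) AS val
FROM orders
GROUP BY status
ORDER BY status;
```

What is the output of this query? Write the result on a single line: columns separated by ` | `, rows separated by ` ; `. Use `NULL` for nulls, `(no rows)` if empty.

For each row compute amount - qty.
Group by status; take MIN of the expression per group.
  closed: ids {18, 19, 25} → MIN(amount - qty)=101
  pending: ids {11, 13, 26, 30} → MIN(amount - qty)=138
  shipped: ids {9, 20, 28} → MIN(amount - qty)=86

closed | 101 ; pending | 138 ; shipped | 86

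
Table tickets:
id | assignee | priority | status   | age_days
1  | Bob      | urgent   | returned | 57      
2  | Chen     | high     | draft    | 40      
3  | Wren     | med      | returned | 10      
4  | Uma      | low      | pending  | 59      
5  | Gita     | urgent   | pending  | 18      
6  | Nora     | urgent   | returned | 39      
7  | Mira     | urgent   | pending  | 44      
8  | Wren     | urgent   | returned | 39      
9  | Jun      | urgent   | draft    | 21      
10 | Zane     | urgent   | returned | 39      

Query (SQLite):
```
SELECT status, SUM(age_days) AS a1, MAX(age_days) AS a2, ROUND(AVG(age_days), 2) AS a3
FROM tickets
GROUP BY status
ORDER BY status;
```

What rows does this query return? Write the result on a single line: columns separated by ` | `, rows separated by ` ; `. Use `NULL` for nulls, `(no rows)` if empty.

Group tickets by status.
Per group compute: SUM(age_days), MAX(age_days), ROUND(AVG(age_days), 2).
  draft: ids {2, 9} → SUM(age_days)=61, MAX(age_days)=40, ROUND(AVG(age_days), 2)=30.5
  pending: ids {4, 5, 7} → SUM(age_days)=121, MAX(age_days)=59, ROUND(AVG(age_days), 2)=40.33
  returned: ids {1, 3, 6, 8, 10} → SUM(age_days)=184, MAX(age_days)=57, ROUND(AVG(age_days), 2)=36.8

draft | 61 | 40 | 30.5 ; pending | 121 | 59 | 40.33 ; returned | 184 | 57 | 36.8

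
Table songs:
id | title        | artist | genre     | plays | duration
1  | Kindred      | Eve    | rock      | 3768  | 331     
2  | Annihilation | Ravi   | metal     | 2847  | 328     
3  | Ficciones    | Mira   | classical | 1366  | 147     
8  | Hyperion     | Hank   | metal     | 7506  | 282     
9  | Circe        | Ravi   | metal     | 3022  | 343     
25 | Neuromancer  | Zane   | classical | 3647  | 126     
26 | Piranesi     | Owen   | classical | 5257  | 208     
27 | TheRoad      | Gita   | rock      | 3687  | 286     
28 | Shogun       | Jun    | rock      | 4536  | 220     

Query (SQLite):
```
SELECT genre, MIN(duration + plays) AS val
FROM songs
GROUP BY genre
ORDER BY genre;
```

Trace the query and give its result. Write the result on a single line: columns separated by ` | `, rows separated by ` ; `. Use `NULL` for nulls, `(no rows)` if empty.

classical | 1513 ; metal | 3175 ; rock | 3973

For each row compute duration + plays.
Group by genre; take MIN of the expression per group.
  classical: ids {3, 25, 26} → MIN(duration + plays)=1513
  metal: ids {2, 8, 9} → MIN(duration + plays)=3175
  rock: ids {1, 27, 28} → MIN(duration + plays)=3973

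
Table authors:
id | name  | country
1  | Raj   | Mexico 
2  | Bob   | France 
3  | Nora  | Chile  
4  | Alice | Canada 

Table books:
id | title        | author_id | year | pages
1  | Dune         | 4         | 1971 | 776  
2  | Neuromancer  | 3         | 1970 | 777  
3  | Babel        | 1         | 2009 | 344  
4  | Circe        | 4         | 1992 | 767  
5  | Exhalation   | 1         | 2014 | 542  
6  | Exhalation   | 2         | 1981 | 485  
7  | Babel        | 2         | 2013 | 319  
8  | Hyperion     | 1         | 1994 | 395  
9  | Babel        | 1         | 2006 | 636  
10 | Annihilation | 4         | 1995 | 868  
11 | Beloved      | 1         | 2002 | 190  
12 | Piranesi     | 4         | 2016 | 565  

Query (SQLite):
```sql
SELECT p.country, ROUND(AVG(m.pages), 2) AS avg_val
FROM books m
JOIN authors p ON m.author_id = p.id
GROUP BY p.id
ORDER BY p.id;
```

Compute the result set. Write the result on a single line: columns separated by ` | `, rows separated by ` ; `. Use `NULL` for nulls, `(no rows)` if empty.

Join each books row to its authors via author_id.
Group joined rows by authors.id; compute ROUND(AVG(m.pages), 2) per group.
  1: ids {3, 5, 8, 9, 11} → ROUND(AVG(m.pages), 2)=421.4
  2: ids {6, 7} → ROUND(AVG(m.pages), 2)=402
  3: ids {2} → ROUND(AVG(m.pages), 2)=777
  4: ids {1, 4, 10, 12} → ROUND(AVG(m.pages), 2)=744

Mexico | 421.4 ; France | 402 ; Chile | 777 ; Canada | 744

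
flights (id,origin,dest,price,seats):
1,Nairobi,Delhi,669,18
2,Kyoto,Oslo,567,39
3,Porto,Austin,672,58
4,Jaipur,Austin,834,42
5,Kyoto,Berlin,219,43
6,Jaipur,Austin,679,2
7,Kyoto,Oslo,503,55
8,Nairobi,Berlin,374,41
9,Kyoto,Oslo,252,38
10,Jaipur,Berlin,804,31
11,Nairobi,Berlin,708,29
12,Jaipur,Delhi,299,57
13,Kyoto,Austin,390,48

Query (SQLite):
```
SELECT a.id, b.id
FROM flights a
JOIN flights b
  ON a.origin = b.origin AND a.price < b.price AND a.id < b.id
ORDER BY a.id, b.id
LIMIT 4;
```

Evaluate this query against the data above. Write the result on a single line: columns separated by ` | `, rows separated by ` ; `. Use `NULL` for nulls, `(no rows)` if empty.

Pairs (a,b) with same origin, a.price < b.price, a.id < b.id.
origin groups: Jaipur:{4,6,10,12} Kyoto:{2,5,7,9,13} Nairobi:{1,8,11} Porto:{3}
Ordered by (a.id, b.id); first 4.

1 | 11 ; 5 | 7 ; 5 | 9 ; 5 | 13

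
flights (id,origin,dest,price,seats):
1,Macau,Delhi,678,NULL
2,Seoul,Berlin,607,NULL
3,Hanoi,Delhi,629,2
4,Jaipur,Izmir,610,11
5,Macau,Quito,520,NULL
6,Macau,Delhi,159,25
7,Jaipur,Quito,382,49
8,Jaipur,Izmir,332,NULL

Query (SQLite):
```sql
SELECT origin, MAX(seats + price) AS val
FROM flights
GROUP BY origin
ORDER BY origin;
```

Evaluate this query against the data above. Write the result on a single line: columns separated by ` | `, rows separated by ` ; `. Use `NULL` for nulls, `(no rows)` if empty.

Hanoi | 631 ; Jaipur | 621 ; Macau | 184 ; Seoul | NULL

For each row compute seats + price.
Group by origin; take MAX of the expression per group.
  Hanoi: ids {3} → MAX(seats + price)=631
  Jaipur: ids {4, 7, 8} → MAX(seats + price)=621
  Macau: ids {1, 5, 6} → MAX(seats + price)=184
  Seoul: ids {2} → MAX(seats + price)=NULL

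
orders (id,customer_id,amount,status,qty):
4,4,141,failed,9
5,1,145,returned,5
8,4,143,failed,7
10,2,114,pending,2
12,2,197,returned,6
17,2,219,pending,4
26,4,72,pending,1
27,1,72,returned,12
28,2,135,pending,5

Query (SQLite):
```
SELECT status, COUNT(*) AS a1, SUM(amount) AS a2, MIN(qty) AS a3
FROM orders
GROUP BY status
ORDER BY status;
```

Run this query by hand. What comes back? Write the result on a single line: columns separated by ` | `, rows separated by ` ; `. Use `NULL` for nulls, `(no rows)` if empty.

failed | 2 | 284 | 7 ; pending | 4 | 540 | 1 ; returned | 3 | 414 | 5

Group orders by status.
Per group compute: COUNT(*), SUM(amount), MIN(qty).
  failed: ids {4, 8} → COUNT(*)=2, SUM(amount)=284, MIN(qty)=7
  pending: ids {10, 17, 26, 28} → COUNT(*)=4, SUM(amount)=540, MIN(qty)=1
  returned: ids {5, 12, 27} → COUNT(*)=3, SUM(amount)=414, MIN(qty)=5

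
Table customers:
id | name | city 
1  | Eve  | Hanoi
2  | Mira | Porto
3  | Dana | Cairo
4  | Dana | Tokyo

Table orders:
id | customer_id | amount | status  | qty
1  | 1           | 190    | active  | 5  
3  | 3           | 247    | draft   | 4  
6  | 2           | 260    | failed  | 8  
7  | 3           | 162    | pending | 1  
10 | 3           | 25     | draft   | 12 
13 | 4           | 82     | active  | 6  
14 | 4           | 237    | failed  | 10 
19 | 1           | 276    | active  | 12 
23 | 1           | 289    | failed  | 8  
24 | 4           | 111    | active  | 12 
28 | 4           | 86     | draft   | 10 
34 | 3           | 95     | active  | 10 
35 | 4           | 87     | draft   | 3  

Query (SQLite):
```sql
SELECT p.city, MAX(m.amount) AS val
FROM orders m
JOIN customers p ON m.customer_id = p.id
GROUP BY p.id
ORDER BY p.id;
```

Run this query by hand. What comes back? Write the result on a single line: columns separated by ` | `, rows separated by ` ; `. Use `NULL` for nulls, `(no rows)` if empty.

Join each orders row to its customers via customer_id.
Group joined rows by customers.id; compute MAX(m.amount) per group.
  1: ids {1, 19, 23} → MAX(m.amount)=289
  2: ids {6} → MAX(m.amount)=260
  3: ids {3, 7, 10, 34} → MAX(m.amount)=247
  4: ids {13, 14, 24, 28, 35} → MAX(m.amount)=237

Hanoi | 289 ; Porto | 260 ; Cairo | 247 ; Tokyo | 237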